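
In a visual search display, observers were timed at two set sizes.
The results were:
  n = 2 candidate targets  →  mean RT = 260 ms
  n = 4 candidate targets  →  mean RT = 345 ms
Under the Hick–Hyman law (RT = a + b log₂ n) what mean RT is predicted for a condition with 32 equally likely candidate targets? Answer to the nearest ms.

600 ms

RT is linear in log₂ n, so two points fix the line:
  b = (345 − 260) / (log₂ 4 − log₂ 2) = 85 / (2 − 1) = 85 ms/bit
  a = 260 − 85 × 1 = 175 ms
Then RT(32) = 175 + 85 × log₂ 32 = 175 + 85 × 5 ≈ 600.000 ms.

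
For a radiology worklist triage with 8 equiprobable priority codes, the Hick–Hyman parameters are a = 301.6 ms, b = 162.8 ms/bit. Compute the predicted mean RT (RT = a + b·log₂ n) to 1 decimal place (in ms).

log₂(8) = 3 bits, so RT = 301.6 + 162.8 × 3 ≈ 790.000 ms.

790.0 ms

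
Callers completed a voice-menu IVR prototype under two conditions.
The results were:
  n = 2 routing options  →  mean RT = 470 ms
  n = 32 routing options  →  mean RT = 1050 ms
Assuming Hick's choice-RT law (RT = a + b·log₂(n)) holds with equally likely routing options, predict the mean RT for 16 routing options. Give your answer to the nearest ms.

905 ms

Fit slope and intercept:
  b = (1050 − 470) / (log₂ 32 − log₂ 2) = 580 / (5 − 1) = 145 ms/bit
  a = 470 − 145 × 1 = 325 ms
Then RT(16) = 325 + 145 × log₂ 16 = 325 + 145 × 4 ≈ 905.000 ms.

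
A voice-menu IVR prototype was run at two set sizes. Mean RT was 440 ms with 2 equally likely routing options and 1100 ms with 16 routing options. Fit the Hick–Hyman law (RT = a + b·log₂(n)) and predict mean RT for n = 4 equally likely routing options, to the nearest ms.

With log₂ n on the abscissa the relation is linear; from the two conditions:
  b = (1100 − 440) / (log₂ 16 − log₂ 2) = 660 / (4 − 1) = 220 ms/bit
  a = 440 − 220 × 1 = 220 ms
Then RT(4) = 220 + 220 × log₂ 4 = 220 + 220 × 2 ≈ 660.000 ms.

660 ms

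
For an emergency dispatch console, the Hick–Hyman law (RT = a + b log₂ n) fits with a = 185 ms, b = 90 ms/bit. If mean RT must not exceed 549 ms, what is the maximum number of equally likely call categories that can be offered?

16

90·log₂ n ≤ 549 − 185 = 364, giving log₂ n ≤ 4.0444 and n ≤ 16.501. The largest whole number is 16.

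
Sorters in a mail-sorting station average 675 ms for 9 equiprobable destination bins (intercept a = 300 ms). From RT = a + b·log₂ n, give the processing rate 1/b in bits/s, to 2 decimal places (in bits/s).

8.45 bits/s

b = (675 − 300)/log₂ 9 = 375/3.1699 = 118.299 ms per bit = 0.11830 s/bit; the reciprocal is 8.453 bits/s.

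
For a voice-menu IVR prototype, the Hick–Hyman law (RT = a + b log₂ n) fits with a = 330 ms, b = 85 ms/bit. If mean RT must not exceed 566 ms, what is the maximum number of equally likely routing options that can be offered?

85·log₂ n ≤ 566 − 330 = 236, giving log₂ n ≤ 2.7765 and n ≤ 6.852. The largest whole number is 6.

6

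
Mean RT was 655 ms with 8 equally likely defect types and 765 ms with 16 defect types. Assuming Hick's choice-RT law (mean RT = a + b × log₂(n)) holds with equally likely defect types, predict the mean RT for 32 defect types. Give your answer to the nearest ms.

875 ms

Fit slope and intercept:
  b = (765 − 655) / (log₂ 16 − log₂ 8) = 110 / (4 − 3) = 110 ms/bit
  a = 655 − 110 × 3 = 325 ms
Then RT(32) = 325 + 110 × log₂ 32 = 325 + 110 × 5 ≈ 875.000 ms.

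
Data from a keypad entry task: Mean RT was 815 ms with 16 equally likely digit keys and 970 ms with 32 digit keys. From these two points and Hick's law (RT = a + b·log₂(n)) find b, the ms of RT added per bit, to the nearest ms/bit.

b = (RT₂ − RT₁)/(log₂ n₂ − log₂ n₁) = (970 − 815)/(5 − 4) = 155 ms/bit.

155 ms/bit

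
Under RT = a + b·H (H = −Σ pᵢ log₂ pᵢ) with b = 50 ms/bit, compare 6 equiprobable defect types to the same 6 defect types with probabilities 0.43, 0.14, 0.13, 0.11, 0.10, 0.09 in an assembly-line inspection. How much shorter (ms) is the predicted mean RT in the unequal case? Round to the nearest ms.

14 ms

Equiprobable entropy H₀ = log₂ 6 = 2.5850 bits.
Skewed entropy H = −Σ pᵢ log₂ pᵢ = 2.2985 bits.
ΔRT = b·(H₀ − H) = 50 × 0.2865 = 14.33 ms.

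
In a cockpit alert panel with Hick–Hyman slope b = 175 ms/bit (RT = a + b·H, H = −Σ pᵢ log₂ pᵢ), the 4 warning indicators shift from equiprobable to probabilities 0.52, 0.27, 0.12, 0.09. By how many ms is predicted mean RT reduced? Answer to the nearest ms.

The RT saving is b·ΔH. Equiprobable H₀ = log₂(4) = 2.0000 bits; with the given probabilities H = 1.6803 bits.
b·(H₀ − H) = 175 × (2.0000 − 1.6803) = 55.94 ms.

56 ms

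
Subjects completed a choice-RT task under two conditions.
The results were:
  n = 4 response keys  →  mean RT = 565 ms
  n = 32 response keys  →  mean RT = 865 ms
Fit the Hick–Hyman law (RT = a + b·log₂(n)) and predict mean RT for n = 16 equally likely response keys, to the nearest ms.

Solve the two-equation system in a and b:
  b = (865 − 565) / (log₂ 32 − log₂ 4) = 300 / (5 − 2) = 100 ms/bit
  a = 565 − 100 × 2 = 365 ms
Then RT(16) = 365 + 100 × log₂ 16 = 365 + 100 × 4 ≈ 765.000 ms.

765 ms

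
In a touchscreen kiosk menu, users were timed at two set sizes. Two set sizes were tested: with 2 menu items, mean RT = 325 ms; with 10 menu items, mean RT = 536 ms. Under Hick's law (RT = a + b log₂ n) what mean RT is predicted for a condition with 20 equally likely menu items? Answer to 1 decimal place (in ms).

Solve the two-equation system in a and b:
  b = (536 − 325) / (log₂ 10 − log₂ 2) = 211 / (3.3219 − 1) = 90.873 ms/bit
  a = 325 − 90.873 × 1 = 234.127 ms
Then RT(20) = 234.127 + 90.873 × log₂ 20 = 234.127 + 90.873 × 4.3219 ≈ 626.873 ms.

626.9 ms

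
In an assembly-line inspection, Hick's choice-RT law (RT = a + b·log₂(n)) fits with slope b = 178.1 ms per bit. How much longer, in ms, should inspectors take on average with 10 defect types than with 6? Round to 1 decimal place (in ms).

ΔRT = (a + b log₂ n₂) − (a + b log₂ n₁) = b·(log₂ n₂ − log₂ n₁).
log₂(10) − log₂(6) = 3.3219 − 2.5850 = 0.7370.
ΔRT = 178.1 × 0.7370 = 131.254 ms.

131.3 ms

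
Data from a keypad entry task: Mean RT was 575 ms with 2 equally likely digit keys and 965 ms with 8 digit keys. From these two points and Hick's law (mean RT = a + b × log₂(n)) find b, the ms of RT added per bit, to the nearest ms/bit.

b = (RT₂ − RT₁)/(log₂ n₂ − log₂ n₁) = (965 − 575)/(3 − 1) = 195 ms/bit.

195 ms/bit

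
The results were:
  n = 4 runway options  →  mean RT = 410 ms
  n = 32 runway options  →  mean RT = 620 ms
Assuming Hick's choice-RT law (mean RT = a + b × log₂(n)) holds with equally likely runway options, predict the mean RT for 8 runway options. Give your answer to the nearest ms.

480 ms

Fit slope and intercept:
  b = (620 − 410) / (log₂ 32 − log₂ 4) = 210 / (5 − 2) = 70 ms/bit
  a = 410 − 70 × 2 = 270 ms
Then RT(8) = 270 + 70 × log₂ 8 = 270 + 70 × 3 ≈ 480.000 ms.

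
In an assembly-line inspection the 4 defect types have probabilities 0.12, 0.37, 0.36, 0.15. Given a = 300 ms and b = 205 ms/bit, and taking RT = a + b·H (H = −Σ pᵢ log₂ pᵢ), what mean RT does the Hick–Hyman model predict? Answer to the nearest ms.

H = 0.12·log₂(1/0.12) + 0.37·log₂(1/0.37) + 0.36·log₂(1/0.36) + 0.15·log₂(1/0.15) = 1.8390 bits.
RT = 300 + 205 × 1.8390 = 676.99 ms.

677 ms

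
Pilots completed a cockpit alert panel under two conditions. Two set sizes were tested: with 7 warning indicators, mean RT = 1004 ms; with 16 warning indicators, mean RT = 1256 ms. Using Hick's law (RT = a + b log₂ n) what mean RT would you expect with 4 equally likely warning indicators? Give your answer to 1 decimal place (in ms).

833.4 ms

Solve the two-equation system in a and b:
  b = (1256 − 1004) / (log₂ 16 − log₂ 7) = 252 / (4 − 2.8074) = 211.295 ms/bit
  a = 1004 − 211.295 × 2.8074 = 410.820 ms
Then RT(4) = 410.820 + 211.295 × log₂ 4 = 410.820 + 211.295 × 2 ≈ 833.410 ms.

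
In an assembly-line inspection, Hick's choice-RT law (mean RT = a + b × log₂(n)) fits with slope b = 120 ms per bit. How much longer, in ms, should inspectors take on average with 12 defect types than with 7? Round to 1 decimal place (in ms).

The intercept a cancels: ΔRT = b·(log₂ n₂ − log₂ n₁) = b·log₂(n₂/n₁).
log₂(12) − log₂(7) = 3.5850 − 2.8074 = 0.7776.
ΔRT = 120 × 0.7776 = 93.313 ms.

93.3 ms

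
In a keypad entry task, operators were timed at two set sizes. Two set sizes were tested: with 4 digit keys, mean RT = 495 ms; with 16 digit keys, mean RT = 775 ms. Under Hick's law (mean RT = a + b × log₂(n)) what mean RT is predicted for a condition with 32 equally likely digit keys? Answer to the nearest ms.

RT is linear in log₂ n, so two points fix the line:
  b = (775 − 495) / (log₂ 16 − log₂ 4) = 280 / (4 − 2) = 140 ms/bit
  a = 495 − 140 × 2 = 215 ms
Then RT(32) = 215 + 140 × log₂ 32 = 215 + 140 × 5 ≈ 915.000 ms.

915 ms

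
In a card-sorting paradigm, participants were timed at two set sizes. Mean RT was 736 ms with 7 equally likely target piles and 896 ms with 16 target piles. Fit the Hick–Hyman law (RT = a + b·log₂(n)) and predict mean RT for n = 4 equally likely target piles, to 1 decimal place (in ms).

627.7 ms

Fit slope and intercept:
  b = (896 − 736) / (log₂ 16 − log₂ 7) = 160 / (4 − 2.8074) = 134.156 ms/bit
  a = 736 − 134.156 × 2.8074 = 359.378 ms
Then RT(4) = 359.378 + 134.156 × log₂ 4 = 359.378 + 134.156 × 2 ≈ 627.689 ms.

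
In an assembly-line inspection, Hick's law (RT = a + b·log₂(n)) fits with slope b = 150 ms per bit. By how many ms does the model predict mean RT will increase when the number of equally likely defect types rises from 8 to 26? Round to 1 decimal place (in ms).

ΔRT = (a + b log₂ n₂) − (a + b log₂ n₁) = b·(log₂ n₂ − log₂ n₁).
log₂(26) − log₂(8) = 4.7004 − 3 = 1.7004.
ΔRT = 150 × 1.7004 = 255.066 ms.

255.1 ms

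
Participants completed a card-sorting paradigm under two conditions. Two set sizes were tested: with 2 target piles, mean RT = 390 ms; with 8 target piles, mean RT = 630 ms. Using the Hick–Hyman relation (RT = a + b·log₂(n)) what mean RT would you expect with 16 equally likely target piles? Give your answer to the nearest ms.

RT is linear in log₂ n, so two points fix the line:
  b = (630 − 390) / (log₂ 8 − log₂ 2) = 240 / (3 − 1) = 120 ms/bit
  a = 390 − 120 × 1 = 270 ms
Then RT(16) = 270 + 120 × log₂ 16 = 270 + 120 × 4 ≈ 750.000 ms.

750 ms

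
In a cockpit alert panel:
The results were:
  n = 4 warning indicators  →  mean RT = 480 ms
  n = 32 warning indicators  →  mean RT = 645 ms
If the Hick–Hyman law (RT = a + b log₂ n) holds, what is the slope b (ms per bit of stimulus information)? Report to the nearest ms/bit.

55 ms/bit

The slope on a log₂ axis is (645 − 480) / (5 − 2) = 55 ms/bit.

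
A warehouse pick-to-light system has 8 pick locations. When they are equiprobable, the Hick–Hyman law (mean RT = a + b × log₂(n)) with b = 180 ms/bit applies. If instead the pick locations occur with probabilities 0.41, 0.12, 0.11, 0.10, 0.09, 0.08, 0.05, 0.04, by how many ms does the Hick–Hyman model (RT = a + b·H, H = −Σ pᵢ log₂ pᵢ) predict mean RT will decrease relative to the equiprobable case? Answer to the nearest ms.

75 ms

The RT saving is b·ΔH. Equiprobable H₀ = log₂(8) = 3.0000 bits; with the given probabilities H = 2.5829 bits.
b·(H₀ − H) = 180 × (3.0000 − 2.5829) = 75.07 ms.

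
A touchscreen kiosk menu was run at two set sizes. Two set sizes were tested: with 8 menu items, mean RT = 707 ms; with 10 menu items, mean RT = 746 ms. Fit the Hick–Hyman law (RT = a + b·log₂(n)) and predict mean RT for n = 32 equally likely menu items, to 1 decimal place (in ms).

949.3 ms

RT is linear in log₂ n, so two points fix the line:
  b = (746 − 707) / (log₂ 10 − log₂ 8) = 39 / (3.3219 − 3) = 121.145 ms/bit
  a = 707 − 121.145 × 3 = 343.565 ms
Then RT(32) = 343.565 + 121.145 × log₂ 32 = 343.565 + 121.145 × 5 ≈ 949.290 ms.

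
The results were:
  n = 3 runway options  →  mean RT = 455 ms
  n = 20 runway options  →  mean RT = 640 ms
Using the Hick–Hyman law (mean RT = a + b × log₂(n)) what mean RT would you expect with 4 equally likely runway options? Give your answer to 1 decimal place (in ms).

Solve the two-equation system in a and b:
  b = (640 − 455) / (log₂ 20 − log₂ 3) = 185 / (4.3219 − 1.5850) = 67.593 ms/bit
  a = 455 − 67.593 × 1.5850 = 347.867 ms
Then RT(4) = 347.867 + 67.593 × log₂ 4 = 347.867 + 67.593 × 2 ≈ 483.054 ms.

483.1 ms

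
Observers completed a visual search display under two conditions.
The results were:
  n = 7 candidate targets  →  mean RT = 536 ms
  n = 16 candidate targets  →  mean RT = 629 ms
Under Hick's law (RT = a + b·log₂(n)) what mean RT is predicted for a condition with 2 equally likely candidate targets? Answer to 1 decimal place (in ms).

395.1 ms

Fit slope and intercept:
  b = (629 − 536) / (log₂ 16 − log₂ 7) = 93 / (4 − 2.8074) = 77.978 ms/bit
  a = 536 − 77.978 × 2.8074 = 317.088 ms
Then RT(2) = 317.088 + 77.978 × log₂ 2 = 317.088 + 77.978 × 1 ≈ 395.066 ms.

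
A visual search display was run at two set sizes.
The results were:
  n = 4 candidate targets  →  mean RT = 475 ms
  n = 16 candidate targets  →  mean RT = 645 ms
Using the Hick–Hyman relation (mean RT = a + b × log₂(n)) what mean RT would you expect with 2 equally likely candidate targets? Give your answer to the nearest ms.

With log₂ n on the abscissa the relation is linear; from the two conditions:
  b = (645 − 475) / (log₂ 16 − log₂ 4) = 170 / (4 − 2) = 85 ms/bit
  a = 475 − 85 × 2 = 305 ms
Then RT(2) = 305 + 85 × log₂ 2 = 305 + 85 × 1 ≈ 390.000 ms.

390 ms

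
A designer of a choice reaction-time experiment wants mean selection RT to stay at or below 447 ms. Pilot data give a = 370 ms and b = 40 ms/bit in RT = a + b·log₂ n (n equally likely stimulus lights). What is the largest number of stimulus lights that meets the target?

Information budget: (447 − 370)/40 = 1.9250 bits, so n ≤ 2^1.9250 = 3.797 → at most 3.

3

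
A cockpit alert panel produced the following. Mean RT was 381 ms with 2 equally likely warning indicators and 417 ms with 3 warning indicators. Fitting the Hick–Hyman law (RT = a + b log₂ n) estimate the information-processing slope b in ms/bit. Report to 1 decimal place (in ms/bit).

61.5 ms/bit

b = (RT₂ − RT₁)/(log₂ n₂ − log₂ n₁) = (417 − 381)/(1.5850 − 1) = 61.542 ms/bit.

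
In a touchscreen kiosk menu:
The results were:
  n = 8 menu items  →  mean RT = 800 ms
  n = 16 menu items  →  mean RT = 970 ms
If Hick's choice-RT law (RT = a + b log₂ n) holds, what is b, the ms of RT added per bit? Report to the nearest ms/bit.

170 ms/bit

b = (RT₂ − RT₁)/(log₂ n₂ − log₂ n₁) = (970 − 800)/(4 − 3) = 170 ms/bit.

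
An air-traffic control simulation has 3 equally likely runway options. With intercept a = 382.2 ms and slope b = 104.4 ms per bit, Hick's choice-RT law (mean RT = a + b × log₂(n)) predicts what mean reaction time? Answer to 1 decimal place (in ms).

log₂(3) = 1.5850 bits, so RT = 382.2 + 104.4 × 1.5850 ≈ 547.670 ms.

547.7 ms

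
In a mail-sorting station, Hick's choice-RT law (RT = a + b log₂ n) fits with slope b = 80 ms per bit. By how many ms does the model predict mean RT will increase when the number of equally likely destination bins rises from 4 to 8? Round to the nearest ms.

80 ms

Only the slope matters, since a is common to both: ΔRT = b·log₂(n₂/n₁).
log₂(8) − log₂(4) = log₂(8/4) = log₂(2) = 1.
ΔRT = 80 × 1.0000 = 80.000 ms.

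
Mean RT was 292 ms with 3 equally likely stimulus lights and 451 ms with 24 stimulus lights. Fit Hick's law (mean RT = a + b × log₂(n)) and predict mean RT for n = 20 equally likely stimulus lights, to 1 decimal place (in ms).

437.1 ms

With log₂ n on the abscissa the relation is linear; from the two conditions:
  b = (451 − 292) / (log₂ 24 − log₂ 3) = 159 / (4.5850 − 1.5850) = 53.000 ms/bit
  a = 292 − 53.000 × 1.5850 = 207.997 ms
Then RT(20) = 207.997 + 53.000 × log₂ 20 = 207.997 + 53.000 × 4.3219 ≈ 437.059 ms.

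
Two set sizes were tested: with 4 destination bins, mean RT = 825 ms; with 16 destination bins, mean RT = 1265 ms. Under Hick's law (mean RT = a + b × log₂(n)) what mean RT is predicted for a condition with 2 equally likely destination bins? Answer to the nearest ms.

RT is linear in log₂ n, so two points fix the line:
  b = (1265 − 825) / (log₂ 16 − log₂ 4) = 440 / (4 − 2) = 220 ms/bit
  a = 825 − 220 × 2 = 385 ms
Then RT(2) = 385 + 220 × log₂ 2 = 385 + 220 × 1 ≈ 605.000 ms.

605 ms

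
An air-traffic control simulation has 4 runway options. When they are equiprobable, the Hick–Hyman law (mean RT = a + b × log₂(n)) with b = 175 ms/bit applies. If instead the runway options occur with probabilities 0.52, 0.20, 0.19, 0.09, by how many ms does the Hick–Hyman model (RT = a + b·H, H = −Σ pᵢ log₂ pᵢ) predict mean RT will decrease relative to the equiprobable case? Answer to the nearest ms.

The RT saving is b·ΔH. Equiprobable H₀ = log₂(4) = 2.0000 bits; with the given probabilities H = 1.7228 bits.
b·(H₀ − H) = 175 × (2.0000 − 1.7228) = 48.50 ms.

49 ms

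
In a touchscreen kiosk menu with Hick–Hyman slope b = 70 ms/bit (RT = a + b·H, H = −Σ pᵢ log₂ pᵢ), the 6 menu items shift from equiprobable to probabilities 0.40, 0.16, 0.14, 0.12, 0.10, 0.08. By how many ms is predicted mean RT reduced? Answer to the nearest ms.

17 ms

The RT saving is b·ΔH. Equiprobable H₀ = log₂(6) = 2.5850 bits; with the given probabilities H = 2.3397 bits.
b·(H₀ − H) = 70 × (2.5850 − 2.3397) = 17.17 ms.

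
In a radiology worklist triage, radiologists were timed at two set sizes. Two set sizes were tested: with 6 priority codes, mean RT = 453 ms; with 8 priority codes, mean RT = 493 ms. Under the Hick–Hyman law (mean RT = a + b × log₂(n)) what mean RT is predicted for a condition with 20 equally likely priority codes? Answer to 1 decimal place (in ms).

Fit slope and intercept:
  b = (493 − 453) / (log₂ 8 − log₂ 6) = 40 / (3 − 2.5850) = 96.377 ms/bit
  a = 453 − 96.377 × 2.5850 = 203.869 ms
Then RT(20) = 203.869 + 96.377 × log₂ 20 = 203.869 + 96.377 × 4.3219 ≈ 620.403 ms.

620.4 ms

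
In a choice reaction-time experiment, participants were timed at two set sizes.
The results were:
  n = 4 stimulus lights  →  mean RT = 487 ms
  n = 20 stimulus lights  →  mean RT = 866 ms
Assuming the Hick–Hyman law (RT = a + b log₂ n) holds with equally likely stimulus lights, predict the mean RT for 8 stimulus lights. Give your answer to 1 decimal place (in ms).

650.2 ms

Solve the two-equation system in a and b:
  b = (866 − 487) / (log₂ 20 − log₂ 4) = 379 / (4.3219 − 2) = 163.226 ms/bit
  a = 487 − 163.226 × 2 = 160.547 ms
Then RT(8) = 160.547 + 163.226 × log₂ 8 = 160.547 + 163.226 × 3 ≈ 650.226 ms.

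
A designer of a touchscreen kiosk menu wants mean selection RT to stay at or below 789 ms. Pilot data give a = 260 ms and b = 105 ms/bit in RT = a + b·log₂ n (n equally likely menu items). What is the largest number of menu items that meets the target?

Set 260 + 105·log₂ n ≤ 789 → log₂ n ≤ (789 − 260)/105 = 5.0381.
So n ≤ 2^5.0381 = 32.856; the largest integer n is 32.

32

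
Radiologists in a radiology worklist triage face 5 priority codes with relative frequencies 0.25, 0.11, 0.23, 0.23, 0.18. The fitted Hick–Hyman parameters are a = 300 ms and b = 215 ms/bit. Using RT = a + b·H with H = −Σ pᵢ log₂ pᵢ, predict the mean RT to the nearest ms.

H = 0.25·log₂(1/0.25) + 0.11·log₂(1/0.11) + 0.23·log₂(1/0.23) + 0.23·log₂(1/0.23) + 0.18·log₂(1/0.18) = 2.2709 bits.
RT = 300 + 215 × 2.2709 = 788.25 ms.

788 ms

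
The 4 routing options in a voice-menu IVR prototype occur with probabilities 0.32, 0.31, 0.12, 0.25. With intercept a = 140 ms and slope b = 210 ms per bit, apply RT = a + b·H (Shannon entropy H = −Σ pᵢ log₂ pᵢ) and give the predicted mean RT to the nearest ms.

H = 0.32·log₂(1/0.32) + 0.31·log₂(1/0.31) + 0.12·log₂(1/0.12) + 0.25·log₂(1/0.25) = 1.9169 bits.
RT = 140 + 210 × 1.9169 = 542.55 ms.

543 ms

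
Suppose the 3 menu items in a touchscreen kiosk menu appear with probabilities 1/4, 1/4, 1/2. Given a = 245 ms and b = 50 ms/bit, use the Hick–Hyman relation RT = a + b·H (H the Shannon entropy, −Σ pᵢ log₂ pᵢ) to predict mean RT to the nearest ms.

H = −Σ pᵢ log₂ pᵢ = 0.25·2 + 0.25·2 + 0.5·1 = 1.500 bits.
RT = 245 + 50 × 1.500 = 320.00 ms.

320 ms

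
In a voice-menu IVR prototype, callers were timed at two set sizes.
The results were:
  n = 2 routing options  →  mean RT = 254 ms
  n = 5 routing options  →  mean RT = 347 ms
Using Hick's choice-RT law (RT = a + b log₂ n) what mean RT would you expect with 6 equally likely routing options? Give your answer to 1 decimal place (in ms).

365.5 ms

With log₂ n on the abscissa the relation is linear; from the two conditions:
  b = (347 − 254) / (log₂ 5 − log₂ 2) = 93 / (2.3219 − 1) = 70.352 ms/bit
  a = 254 − 70.352 × 1 = 183.648 ms
Then RT(6) = 183.648 + 70.352 × log₂ 6 = 183.648 + 70.352 × 2.5850 ≈ 365.505 ms.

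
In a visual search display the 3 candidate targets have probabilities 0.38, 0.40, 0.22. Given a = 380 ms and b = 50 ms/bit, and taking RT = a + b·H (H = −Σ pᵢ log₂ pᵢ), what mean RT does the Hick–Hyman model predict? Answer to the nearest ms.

457 ms

Entropy contributions −pᵢ log₂ pᵢ: 0.5305, 0.5288, 0.4806; sum H = 1.5398 bits.
RT = a + bH = 380 + 50·1.5398 = 456.99 ms.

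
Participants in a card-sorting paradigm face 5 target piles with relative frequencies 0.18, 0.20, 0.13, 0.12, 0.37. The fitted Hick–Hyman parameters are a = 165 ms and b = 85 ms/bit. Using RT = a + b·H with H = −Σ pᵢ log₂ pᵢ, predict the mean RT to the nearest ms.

Entropy contributions −pᵢ log₂ pᵢ: 0.4453, 0.4644, 0.3826, 0.3671, 0.5307; sum H = 2.1901 bits.
RT = a + bH = 165 + 85·2.1901 = 351.16 ms.

351 ms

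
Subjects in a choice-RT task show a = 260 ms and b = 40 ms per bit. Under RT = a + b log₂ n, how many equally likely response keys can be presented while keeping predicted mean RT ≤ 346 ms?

4

40·log₂ n ≤ 346 − 260 = 86, giving log₂ n ≤ 2.1500 and n ≤ 4.438. The largest whole number is 4.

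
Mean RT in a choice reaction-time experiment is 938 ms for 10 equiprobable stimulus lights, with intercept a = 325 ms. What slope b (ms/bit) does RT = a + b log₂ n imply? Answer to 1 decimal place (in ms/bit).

b = (938 − 325) / log₂(10) = 613 / 3.3219 = 184.531 ms/bit.

184.5 ms/bit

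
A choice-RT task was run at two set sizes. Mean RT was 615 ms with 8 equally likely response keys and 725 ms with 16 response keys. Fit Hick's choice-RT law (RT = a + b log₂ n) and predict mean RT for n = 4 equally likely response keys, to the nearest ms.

With log₂ n on the abscissa the relation is linear; from the two conditions:
  b = (725 − 615) / (log₂ 16 − log₂ 8) = 110 / (4 − 3) = 110 ms/bit
  a = 615 − 110 × 3 = 285 ms
Then RT(4) = 285 + 110 × log₂ 4 = 285 + 110 × 2 ≈ 505.000 ms.

505 ms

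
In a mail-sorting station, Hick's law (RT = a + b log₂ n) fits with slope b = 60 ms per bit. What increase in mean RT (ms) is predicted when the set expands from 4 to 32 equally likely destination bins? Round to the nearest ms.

180 ms

The intercept a cancels: ΔRT = b·(log₂ n₂ − log₂ n₁) = b·log₂(n₂/n₁).
log₂(32) − log₂(4) = log₂(32/4) = log₂(8) = 3.
ΔRT = 60 × 3.0000 = 180.000 ms.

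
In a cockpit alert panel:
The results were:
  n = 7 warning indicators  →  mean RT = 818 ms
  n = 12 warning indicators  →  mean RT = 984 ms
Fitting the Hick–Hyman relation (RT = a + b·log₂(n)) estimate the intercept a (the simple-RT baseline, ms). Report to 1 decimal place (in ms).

218.7 ms

The slope on a log₂ axis is (984 − 818) / (3.5850 − 2.8074) = 213.475 ms/bit.
a = RT₁ − b·log₂ n₁ = 818 − 213.475 × 2.8074 = 218.699 ms.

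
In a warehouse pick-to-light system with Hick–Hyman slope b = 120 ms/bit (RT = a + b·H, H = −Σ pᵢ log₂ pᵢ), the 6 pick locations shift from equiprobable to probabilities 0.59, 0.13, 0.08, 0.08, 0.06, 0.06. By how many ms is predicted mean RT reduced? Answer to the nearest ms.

The RT saving is b·ΔH. Equiprobable H₀ = log₂(6) = 2.5850 bits; with the given probabilities H = 1.9018 bits.
b·(H₀ − H) = 120 × (2.5850 − 1.9018) = 81.97 ms.

82 ms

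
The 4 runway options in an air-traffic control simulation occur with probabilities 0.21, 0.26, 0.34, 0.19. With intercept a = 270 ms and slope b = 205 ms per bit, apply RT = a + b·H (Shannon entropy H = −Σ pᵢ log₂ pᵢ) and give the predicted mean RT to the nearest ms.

H = 0.21·log₂(1/0.21) + 0.26·log₂(1/0.26) + 0.34·log₂(1/0.34) + 0.19·log₂(1/0.19) = 1.9625 bits.
RT = 270 + 205 × 1.9625 = 672.31 ms.

672 ms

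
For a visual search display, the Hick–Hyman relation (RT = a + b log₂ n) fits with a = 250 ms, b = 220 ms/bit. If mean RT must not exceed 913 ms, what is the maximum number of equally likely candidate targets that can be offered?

8

Set 250 + 220·log₂ n ≤ 913 → log₂ n ≤ (913 − 250)/220 = 3.0136.
So n ≤ 2^3.0136 = 8.076; the largest integer n is 8.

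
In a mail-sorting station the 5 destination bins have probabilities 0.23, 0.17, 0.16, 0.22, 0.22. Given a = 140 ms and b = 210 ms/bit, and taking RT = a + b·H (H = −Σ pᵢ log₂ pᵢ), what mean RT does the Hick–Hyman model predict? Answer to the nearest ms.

624 ms

Entropy contributions −pᵢ log₂ pᵢ: 0.4877, 0.4346, 0.4230, 0.4806, 0.4806; sum H = 2.3064 bits.
RT = a + bH = 140 + 210·2.3064 = 624.35 ms.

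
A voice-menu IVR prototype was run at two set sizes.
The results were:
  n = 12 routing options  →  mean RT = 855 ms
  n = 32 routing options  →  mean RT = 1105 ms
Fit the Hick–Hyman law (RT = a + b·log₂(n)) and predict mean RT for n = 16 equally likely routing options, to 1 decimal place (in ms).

Solve the two-equation system in a and b:
  b = (1105 − 855) / (log₂ 32 − log₂ 12) = 250 / (5 − 3.5850) = 176.674 ms/bit
  a = 855 − 176.674 × 3.5850 = 221.631 ms
Then RT(16) = 221.631 + 176.674 × log₂ 16 = 221.631 + 176.674 × 4 ≈ 928.326 ms.

928.3 ms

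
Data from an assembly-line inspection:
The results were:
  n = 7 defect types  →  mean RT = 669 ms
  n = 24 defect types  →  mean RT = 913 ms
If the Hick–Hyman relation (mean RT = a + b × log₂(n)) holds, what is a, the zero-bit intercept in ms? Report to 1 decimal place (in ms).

283.7 ms

b = (RT₂ − RT₁)/(log₂ n₂ − log₂ n₁) = (913 − 669)/(4.5850 − 2.8074) = 137.263 ms/bit.
Intercept: a = 669 − 137.263·log₂(7) = 283.654 ms.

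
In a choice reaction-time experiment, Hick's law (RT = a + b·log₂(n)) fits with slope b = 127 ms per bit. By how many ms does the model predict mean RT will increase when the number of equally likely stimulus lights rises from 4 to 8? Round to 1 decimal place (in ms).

127.0 ms

Only the slope matters, since a is common to both: ΔRT = b·log₂(n₂/n₁).
log₂(8) − log₂(4) = log₂(8/4) = log₂(2) = 1.
ΔRT = 127 × 1.0000 = 127.000 ms.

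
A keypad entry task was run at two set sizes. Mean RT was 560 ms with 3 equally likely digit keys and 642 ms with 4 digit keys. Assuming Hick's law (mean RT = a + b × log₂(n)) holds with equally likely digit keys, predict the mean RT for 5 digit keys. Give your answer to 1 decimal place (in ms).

Fit slope and intercept:
  b = (642 − 560) / (log₂ 4 − log₂ 3) = 82 / (2 − 1.5850) = 197.573 ms/bit
  a = 560 − 197.573 × 1.5850 = 246.855 ms
Then RT(5) = 246.855 + 197.573 × log₂ 5 = 246.855 + 197.573 × 2.3219 ≈ 705.604 ms.

705.6 ms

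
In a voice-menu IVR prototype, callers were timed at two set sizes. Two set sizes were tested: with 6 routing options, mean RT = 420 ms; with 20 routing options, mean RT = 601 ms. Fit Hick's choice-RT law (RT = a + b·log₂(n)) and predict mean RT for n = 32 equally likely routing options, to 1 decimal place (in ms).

Solve the two-equation system in a and b:
  b = (601 − 420) / (log₂ 20 − log₂ 6) = 181 / (4.3219 − 2.5850) = 104.205 ms/bit
  a = 420 − 104.205 × 2.5850 = 150.635 ms
Then RT(32) = 150.635 + 104.205 × log₂ 32 = 150.635 + 104.205 × 5 ≈ 671.658 ms.

671.7 ms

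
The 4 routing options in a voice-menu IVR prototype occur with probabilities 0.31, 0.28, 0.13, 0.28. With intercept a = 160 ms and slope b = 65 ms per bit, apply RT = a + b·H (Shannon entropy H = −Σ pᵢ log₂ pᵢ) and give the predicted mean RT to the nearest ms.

H = 0.31·log₂(1/0.31) + 0.28·log₂(1/0.28) + 0.13·log₂(1/0.13) + 0.28·log₂(1/0.28) = 1.9349 bits.
RT = 160 + 65 × 1.9349 = 285.77 ms.

286 ms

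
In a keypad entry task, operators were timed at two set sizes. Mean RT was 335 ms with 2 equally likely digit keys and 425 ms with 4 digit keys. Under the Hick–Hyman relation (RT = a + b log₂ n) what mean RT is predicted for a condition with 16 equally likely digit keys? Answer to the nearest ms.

605 ms

Fit slope and intercept:
  b = (425 − 335) / (log₂ 4 − log₂ 2) = 90 / (2 − 1) = 90 ms/bit
  a = 335 − 90 × 1 = 245 ms
Then RT(16) = 245 + 90 × log₂ 16 = 245 + 90 × 4 ≈ 605.000 ms.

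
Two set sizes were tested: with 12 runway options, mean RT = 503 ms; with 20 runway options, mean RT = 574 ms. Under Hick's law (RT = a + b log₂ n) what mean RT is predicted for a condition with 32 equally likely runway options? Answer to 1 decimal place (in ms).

639.3 ms

Solve the two-equation system in a and b:
  b = (574 − 503) / (log₂ 20 − log₂ 12) = 71 / (4.3219 − 3.5850) = 96.341 ms/bit
  a = 503 − 96.341 × 3.5850 = 157.621 ms
Then RT(32) = 157.621 + 96.341 × log₂ 32 = 157.621 + 96.341 × 5 ≈ 639.326 ms.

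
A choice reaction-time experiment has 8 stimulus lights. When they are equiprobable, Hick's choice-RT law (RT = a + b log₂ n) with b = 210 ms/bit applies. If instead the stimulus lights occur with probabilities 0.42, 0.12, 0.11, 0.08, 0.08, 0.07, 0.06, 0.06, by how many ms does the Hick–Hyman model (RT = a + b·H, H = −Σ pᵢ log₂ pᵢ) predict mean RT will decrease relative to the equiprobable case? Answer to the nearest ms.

88 ms

The RT saving is b·ΔH. Equiprobable H₀ = log₂(8) = 3.0000 bits; with the given probabilities H = 2.5816 bits.
b·(H₀ − H) = 210 × (3.0000 − 2.5816) = 87.86 ms.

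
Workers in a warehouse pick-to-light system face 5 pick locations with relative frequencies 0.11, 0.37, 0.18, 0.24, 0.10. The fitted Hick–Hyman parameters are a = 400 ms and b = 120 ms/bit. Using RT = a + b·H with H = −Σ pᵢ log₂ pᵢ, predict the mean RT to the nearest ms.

658 ms

Entropy contributions −pᵢ log₂ pᵢ: 0.3503, 0.5307, 0.4453, 0.4941, 0.3322; sum H = 2.1527 bits.
RT = a + bH = 400 + 120·2.1527 = 658.32 ms.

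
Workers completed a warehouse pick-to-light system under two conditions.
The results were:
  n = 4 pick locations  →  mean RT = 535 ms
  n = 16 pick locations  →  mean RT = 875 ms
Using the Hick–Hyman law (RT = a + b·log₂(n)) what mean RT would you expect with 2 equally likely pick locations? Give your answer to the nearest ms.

365 ms

RT is linear in log₂ n, so two points fix the line:
  b = (875 − 535) / (log₂ 16 − log₂ 4) = 340 / (4 − 2) = 170 ms/bit
  a = 535 − 170 × 2 = 195 ms
Then RT(2) = 195 + 170 × log₂ 2 = 195 + 170 × 1 ≈ 365.000 ms.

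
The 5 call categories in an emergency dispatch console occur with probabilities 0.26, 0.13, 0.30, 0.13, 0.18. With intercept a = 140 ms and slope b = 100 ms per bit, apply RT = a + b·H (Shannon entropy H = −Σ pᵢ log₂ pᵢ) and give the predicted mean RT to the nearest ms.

Entropy contributions −pᵢ log₂ pᵢ: 0.5053, 0.3826, 0.5211, 0.3826, 0.4453; sum H = 2.2370 bits.
RT = a + bH = 140 + 100·2.2370 = 363.70 ms.

364 ms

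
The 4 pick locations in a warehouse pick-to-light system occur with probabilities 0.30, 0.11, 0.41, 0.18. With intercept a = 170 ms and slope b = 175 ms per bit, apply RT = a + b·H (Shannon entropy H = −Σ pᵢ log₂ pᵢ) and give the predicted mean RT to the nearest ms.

493 ms

Entropy contributions −pᵢ log₂ pᵢ: 0.5211, 0.3503, 0.5274, 0.4453; sum H = 1.8441 bits.
RT = a + bH = 170 + 175·1.8441 = 492.71 ms.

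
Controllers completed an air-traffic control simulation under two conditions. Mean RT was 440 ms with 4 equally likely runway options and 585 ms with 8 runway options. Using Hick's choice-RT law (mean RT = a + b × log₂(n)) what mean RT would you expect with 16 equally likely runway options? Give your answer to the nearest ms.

730 ms

Solve the two-equation system in a and b:
  b = (585 − 440) / (log₂ 8 − log₂ 4) = 145 / (3 − 2) = 145 ms/bit
  a = 440 − 145 × 2 = 150 ms
Then RT(16) = 150 + 145 × log₂ 16 = 150 + 145 × 4 ≈ 730.000 ms.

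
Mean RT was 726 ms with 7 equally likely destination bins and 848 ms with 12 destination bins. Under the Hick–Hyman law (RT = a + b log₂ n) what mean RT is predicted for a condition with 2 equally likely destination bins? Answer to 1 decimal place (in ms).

442.4 ms

Solve the two-equation system in a and b:
  b = (848 − 726) / (log₂ 12 − log₂ 7) = 122 / (3.5850 − 2.8074) = 156.891 ms/bit
  a = 726 − 156.891 × 2.8074 = 285.550 ms
Then RT(2) = 285.550 + 156.891 × log₂ 2 = 285.550 + 156.891 × 1 ≈ 442.441 ms.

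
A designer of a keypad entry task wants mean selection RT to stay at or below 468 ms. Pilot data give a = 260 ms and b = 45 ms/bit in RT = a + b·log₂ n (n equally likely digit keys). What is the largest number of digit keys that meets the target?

24

45·log₂ n ≤ 468 − 260 = 208, giving log₂ n ≤ 4.6222 and n ≤ 24.628. The largest whole number is 24.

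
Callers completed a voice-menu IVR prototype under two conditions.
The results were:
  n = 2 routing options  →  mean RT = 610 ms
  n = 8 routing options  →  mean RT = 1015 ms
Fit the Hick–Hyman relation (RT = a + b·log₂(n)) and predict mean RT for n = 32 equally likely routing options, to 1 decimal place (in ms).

Solve the two-equation system in a and b:
  b = (1015 − 610) / (log₂ 8 − log₂ 2) = 405 / (3 − 1) = 202.500 ms/bit
  a = 610 − 202.500 × 1 = 407.500 ms
Then RT(32) = 407.500 + 202.500 × log₂ 32 = 407.500 + 202.500 × 5 ≈ 1420.000 ms.

1420.0 ms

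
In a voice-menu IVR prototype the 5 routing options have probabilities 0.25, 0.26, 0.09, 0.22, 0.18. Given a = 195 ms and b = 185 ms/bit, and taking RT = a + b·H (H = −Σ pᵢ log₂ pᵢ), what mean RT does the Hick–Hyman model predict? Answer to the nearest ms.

H = 0.25·log₂(1/0.25) + 0.26·log₂(1/0.26) + 0.09·log₂(1/0.09) + 0.22·log₂(1/0.22) + 0.18·log₂(1/0.18) = 2.2438 bits.
RT = 195 + 185 × 2.2438 = 610.11 ms.

610 ms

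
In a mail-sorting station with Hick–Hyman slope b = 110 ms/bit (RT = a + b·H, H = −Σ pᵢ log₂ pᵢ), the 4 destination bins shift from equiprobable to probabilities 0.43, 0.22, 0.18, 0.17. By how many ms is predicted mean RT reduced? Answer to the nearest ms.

13 ms

The RT saving is b·ΔH. Equiprobable H₀ = log₂(4) = 2.0000 bits; with the given probabilities H = 1.8840 bits.
b·(H₀ − H) = 110 × (2.0000 − 1.8840) = 12.76 ms.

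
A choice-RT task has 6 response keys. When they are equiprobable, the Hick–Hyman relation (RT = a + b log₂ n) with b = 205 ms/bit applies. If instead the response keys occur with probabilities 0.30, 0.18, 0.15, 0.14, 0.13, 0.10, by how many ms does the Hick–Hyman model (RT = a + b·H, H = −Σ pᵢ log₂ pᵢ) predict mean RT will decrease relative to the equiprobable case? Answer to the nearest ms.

20 ms

Equiprobable entropy H₀ = log₂ 6 = 2.5850 bits.
Skewed entropy H = −Σ pᵢ log₂ pᵢ = 2.4889 bits.
ΔRT = b·(H₀ − H) = 205 × 0.0961 = 19.70 ms.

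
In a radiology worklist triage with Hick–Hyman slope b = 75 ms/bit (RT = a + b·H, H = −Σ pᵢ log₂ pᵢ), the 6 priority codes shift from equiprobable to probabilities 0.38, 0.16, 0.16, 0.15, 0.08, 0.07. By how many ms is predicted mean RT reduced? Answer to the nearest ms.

18 ms

Equiprobable entropy H₀ = log₂ 6 = 2.5850 bits.
Skewed entropy H = −Σ pᵢ log₂ pᵢ = 2.3471 bits.
ΔRT = b·(H₀ − H) = 75 × 0.2379 = 17.84 ms.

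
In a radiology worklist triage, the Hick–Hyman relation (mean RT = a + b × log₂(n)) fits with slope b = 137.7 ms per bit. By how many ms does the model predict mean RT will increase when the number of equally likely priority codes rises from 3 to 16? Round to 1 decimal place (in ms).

The intercept a cancels: ΔRT = b·(log₂ n₂ − log₂ n₁) = b·log₂(n₂/n₁).
log₂(16) − log₂(3) = 4 − 1.5850 = 2.4150.
ΔRT = 137.7 × 2.4150 = 332.551 ms.

332.6 ms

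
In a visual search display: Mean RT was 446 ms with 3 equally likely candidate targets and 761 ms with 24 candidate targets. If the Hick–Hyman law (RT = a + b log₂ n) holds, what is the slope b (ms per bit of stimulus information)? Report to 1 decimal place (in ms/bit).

Slope: b = (761 − 446) / (log₂ 24 − log₂ 3) = 315/3.0000 = 105.000 ms/bit.

105.0 ms/bit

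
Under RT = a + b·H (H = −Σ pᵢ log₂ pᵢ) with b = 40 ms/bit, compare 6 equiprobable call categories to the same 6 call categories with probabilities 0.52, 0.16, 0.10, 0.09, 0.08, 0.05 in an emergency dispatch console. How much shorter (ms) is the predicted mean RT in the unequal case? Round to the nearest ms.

The RT saving is b·ΔH. Equiprobable H₀ = log₂(6) = 2.5850 bits; with the given probabilities H = 2.0660 bits.
b·(H₀ − H) = 40 × (2.5850 − 2.0660) = 20.76 ms.

21 ms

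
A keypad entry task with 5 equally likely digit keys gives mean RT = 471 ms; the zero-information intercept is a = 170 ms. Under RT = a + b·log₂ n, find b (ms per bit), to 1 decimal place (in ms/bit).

129.6 ms/bit

b = (471 − 170) / log₂(5) = 301 / 2.3219 = 129.634 ms/bit.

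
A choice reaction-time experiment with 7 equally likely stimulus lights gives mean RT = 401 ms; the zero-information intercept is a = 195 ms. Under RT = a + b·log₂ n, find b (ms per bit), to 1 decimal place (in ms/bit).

73.4 ms/bit

log₂(7) = 2.8074 bits.
b = (RT − a)/log₂ n = (401 − 195) / 2.8074 = 73.379 ms/bit.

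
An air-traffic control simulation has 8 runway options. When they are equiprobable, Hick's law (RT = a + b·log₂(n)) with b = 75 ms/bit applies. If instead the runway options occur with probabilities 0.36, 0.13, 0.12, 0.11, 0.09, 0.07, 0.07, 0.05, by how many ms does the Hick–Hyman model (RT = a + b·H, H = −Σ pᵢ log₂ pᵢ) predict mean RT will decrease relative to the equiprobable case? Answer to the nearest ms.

23 ms

Equiprobable entropy H₀ = log₂ 8 = 3.0000 bits.
Skewed entropy H = −Σ pᵢ log₂ pᵢ = 2.6965 bits.
ΔRT = b·(H₀ − H) = 75 × 0.3035 = 22.76 ms.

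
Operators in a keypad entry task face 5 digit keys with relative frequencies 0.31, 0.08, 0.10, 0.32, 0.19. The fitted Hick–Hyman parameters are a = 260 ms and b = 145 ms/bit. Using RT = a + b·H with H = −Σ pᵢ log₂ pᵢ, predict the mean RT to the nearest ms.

Entropy contributions −pᵢ log₂ pᵢ: 0.5238, 0.2915, 0.3322, 0.5260, 0.4552; sum H = 2.1288 bits.
RT = a + bH = 260 + 145·2.1288 = 568.67 ms.

569 ms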